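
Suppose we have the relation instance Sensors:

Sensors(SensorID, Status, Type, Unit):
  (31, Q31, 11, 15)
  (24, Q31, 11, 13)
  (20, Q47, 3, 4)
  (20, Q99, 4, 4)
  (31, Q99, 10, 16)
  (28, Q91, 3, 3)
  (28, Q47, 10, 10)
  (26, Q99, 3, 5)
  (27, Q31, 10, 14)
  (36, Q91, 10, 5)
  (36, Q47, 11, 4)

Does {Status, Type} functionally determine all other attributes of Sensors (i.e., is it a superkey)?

Two distinct rows share (Status=Q31, Type=11), so {Status, Type} does not determine every attribute — not a superkey.

No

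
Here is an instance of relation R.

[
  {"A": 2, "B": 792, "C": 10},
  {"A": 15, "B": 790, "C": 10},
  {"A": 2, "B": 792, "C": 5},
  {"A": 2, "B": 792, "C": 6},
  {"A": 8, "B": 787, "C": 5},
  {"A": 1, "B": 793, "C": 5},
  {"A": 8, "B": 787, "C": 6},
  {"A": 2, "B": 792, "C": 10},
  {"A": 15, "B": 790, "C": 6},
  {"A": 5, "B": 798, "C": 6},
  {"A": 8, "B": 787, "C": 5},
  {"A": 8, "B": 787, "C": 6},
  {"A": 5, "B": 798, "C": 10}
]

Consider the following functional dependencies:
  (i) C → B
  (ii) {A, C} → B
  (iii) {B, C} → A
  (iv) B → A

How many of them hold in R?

(i) C → B: C=10: 4 rows → B takes values {792, 790, 798} — violation; C=5: 4 rows → B takes values {792, 787, 793} — violation; C=6: 5 rows → B takes values {792, 787, 790, 798} — violation — fails.
(ii) {A, C} → B: every LHS value maps to a single RHS value — holds.
(iii) {B, C} → A: every LHS value maps to a single RHS value — holds.
(iv) B → A: every LHS value maps to a single RHS value — holds.
3 of the 4 dependencies hold.

3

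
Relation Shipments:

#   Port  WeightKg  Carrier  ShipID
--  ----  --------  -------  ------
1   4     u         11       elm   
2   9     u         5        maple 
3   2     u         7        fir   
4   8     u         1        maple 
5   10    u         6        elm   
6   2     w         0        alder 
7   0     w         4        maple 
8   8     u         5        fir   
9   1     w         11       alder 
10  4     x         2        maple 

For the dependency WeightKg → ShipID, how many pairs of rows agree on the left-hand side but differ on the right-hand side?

WeightKg=u: violating pairs (1,2), (1,3), (1,4), (1,8), (2,3), (2,5), (2,8), (3,4), (3,5), (4,5), (4,8), (5,8) — 12 pairs.
WeightKg=w: violating pairs (6,7), (7,9) — 2 pairs.

14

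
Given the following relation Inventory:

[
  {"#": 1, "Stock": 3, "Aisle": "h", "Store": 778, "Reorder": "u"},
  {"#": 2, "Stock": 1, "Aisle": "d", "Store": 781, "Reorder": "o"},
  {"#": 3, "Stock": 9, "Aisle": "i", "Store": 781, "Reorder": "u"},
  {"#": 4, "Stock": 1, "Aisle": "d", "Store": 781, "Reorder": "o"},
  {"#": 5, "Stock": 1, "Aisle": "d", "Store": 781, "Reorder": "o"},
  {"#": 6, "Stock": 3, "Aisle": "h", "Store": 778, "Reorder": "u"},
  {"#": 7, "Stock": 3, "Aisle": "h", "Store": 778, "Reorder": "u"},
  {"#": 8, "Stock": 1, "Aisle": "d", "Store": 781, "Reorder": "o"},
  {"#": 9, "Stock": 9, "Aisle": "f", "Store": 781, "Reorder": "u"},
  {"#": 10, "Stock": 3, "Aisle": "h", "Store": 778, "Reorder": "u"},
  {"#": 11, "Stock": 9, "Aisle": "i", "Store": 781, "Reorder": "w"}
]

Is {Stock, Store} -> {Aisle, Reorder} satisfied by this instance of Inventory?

(Stock=3, Store=778): rows 1, 6, 7, 10 → {Aisle,Reorder} = (h, u), (h, u), (h, u), (h, u) ✓
(Stock=1, Store=781): rows 2, 4, 5, 8 → {Aisle,Reorder} = (d, o), (d, o), (d, o), (d, o) ✓
(Stock=9, Store=781): rows 3, 9, 11 → {Aisle,Reorder} takes values {(i, u), (f, u), (i, w)} — violation
Two rows agree on {Stock, Store} but differ on {Aisle, Reorder}, so {Stock, Store} -> {Aisle, Reorder} does not hold.

No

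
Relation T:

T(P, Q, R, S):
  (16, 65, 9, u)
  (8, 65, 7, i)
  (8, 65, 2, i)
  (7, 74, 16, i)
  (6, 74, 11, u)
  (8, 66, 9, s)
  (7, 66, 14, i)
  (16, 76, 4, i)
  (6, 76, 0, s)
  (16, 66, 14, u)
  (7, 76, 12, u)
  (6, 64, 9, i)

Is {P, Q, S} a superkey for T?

No

Two distinct rows share (P=8, Q=65, S=i), so {P, Q, S} does not determine every attribute — not a superkey.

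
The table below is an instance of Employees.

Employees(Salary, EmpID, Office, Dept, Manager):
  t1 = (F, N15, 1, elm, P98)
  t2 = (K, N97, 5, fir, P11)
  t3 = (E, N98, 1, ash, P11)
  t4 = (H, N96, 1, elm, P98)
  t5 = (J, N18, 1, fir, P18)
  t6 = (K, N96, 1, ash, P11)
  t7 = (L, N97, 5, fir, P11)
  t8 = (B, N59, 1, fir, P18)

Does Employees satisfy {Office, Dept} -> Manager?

Yes

(Office=1, Dept=elm): rows 1, 4 → Manager = P98, P98 ✓
(Office=5, Dept=fir): rows 2, 7 → Manager = P11, P11 ✓
(Office=1, Dept=ash): rows 3, 6 → Manager = P11, P11 ✓
(Office=1, Dept=fir): rows 5, 8 → Manager = P18, P18 ✓
Every {Office, Dept} value is associated with a single Manager value, so {Office, Dept} -> Manager holds.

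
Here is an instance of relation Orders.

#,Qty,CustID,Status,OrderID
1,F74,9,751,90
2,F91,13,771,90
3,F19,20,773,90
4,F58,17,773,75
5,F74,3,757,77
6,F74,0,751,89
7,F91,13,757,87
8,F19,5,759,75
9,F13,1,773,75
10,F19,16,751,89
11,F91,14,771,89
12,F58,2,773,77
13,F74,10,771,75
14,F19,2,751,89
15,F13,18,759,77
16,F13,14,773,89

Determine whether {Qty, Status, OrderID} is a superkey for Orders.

No

Rows 10 and 14 have the same {Qty, Status, OrderID} value (Qty=F19, Status=751, OrderID=89) but are distinct tuples, so {Qty, Status, OrderID} does not determine every attribute — not a superkey.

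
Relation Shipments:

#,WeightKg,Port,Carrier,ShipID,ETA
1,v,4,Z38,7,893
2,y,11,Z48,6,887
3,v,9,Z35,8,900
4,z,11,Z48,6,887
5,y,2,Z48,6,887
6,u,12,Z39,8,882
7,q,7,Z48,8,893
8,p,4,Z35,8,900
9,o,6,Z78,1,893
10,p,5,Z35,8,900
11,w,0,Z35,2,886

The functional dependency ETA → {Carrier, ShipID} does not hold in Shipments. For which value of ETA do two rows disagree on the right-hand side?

ETA=893: rows 1, 7, 9 → {Carrier,ShipID} takes values {(Z38, 7), (Z48, 8), (Z78, 1)} — violation
ETA=887: rows 2, 4, 5 → {Carrier,ShipID} = (Z48, 6), (Z48, 6), (Z48, 6) ✓
ETA=900: rows 3, 8, 10 → {Carrier,ShipID} = (Z35, 8), (Z35, 8), (Z35, 8) ✓
ETA=882: row 6 → {Carrier,ShipID} = (Z39, 8) ✓
ETA=886: row 11 → {Carrier,ShipID} = (Z35, 2) ✓
The only ETA value with inconsistent RHS is ETA=893.

893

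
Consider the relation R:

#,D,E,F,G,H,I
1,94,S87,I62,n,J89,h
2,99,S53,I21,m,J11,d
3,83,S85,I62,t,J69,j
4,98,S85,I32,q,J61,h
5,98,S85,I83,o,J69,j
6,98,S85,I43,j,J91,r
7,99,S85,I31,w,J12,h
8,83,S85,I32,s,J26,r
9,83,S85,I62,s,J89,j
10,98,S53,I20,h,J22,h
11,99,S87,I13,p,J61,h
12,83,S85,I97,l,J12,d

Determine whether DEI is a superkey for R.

Rows 3 and 9 have the same DEI value (D=83, E=S85, I=j) but are distinct tuples, so DEI does not determine every attribute — not a superkey.

No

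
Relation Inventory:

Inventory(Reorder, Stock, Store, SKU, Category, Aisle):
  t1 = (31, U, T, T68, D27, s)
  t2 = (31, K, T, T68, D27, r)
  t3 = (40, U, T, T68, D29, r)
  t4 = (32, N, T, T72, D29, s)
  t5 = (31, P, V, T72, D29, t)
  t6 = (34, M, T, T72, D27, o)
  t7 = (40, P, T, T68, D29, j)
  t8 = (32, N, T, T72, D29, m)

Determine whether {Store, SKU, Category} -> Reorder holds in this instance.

(Store=T, SKU=T68, Category=D27): rows 1, 2 → Reorder = 31, 31 ✓
(Store=T, SKU=T68, Category=D29): rows 3, 7 → Reorder = 40, 40 ✓
(Store=T, SKU=T72, Category=D29): rows 4, 8 → Reorder = 32, 32 ✓
(Store=V, SKU=T72, Category=D29): row 5 → Reorder = 31 ✓
(Store=T, SKU=T72, Category=D27): row 6 → Reorder = 34 ✓
Every {Store, SKU, Category} value is associated with a single Reorder value, so {Store, SKU, Category} -> Reorder holds.

Yes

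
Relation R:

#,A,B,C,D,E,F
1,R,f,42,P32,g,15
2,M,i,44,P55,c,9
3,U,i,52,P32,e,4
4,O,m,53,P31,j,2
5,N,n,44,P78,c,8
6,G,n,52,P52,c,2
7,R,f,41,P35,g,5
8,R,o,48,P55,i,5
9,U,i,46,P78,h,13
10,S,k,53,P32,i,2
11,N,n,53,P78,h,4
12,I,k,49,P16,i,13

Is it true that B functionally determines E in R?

B=f: rows 1, 7 → E = g, g ✓
B=i: rows 2, 3, 9 → E takes values {c, e, h} — violation
B=m: row 4 → E = j ✓
B=n: rows 5, 6, 11 → E takes values {c, h} — violation
B=o: row 8 → E = i ✓
B=k: rows 10, 12 → E = i, i ✓
Two rows agree on B but differ on E, so B -> E does not hold.

No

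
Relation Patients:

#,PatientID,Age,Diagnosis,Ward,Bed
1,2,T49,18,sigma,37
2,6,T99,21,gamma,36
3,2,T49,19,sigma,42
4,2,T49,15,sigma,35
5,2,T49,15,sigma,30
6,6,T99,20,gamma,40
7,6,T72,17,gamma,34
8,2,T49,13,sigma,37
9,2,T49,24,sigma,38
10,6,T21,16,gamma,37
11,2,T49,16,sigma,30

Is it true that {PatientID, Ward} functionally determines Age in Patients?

(PatientID=2, Ward=sigma): rows 1, 3, 4, 5, 8, 9, 11 → Age = T49, T49, T49, T49, T49, T49, T49 ✓
(PatientID=6, Ward=gamma): rows 2, 6, 7, 10 → Age takes values {T99, T72, T21} — violation
Two rows agree on {PatientID, Ward} but differ on Age, so {PatientID, Ward} → Age does not hold.

No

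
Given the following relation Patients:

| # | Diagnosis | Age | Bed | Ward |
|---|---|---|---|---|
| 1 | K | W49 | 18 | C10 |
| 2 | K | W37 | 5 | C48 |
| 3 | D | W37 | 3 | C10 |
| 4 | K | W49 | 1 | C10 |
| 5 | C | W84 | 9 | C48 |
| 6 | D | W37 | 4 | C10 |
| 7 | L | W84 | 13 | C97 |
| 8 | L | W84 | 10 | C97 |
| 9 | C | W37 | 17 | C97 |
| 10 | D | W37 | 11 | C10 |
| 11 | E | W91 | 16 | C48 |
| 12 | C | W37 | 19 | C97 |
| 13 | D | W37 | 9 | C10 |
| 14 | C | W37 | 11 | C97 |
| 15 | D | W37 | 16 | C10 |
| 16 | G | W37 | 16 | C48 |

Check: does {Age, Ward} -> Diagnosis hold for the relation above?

No

(Age=W49, Ward=C10): rows 1, 4 → Diagnosis = K, K ✓
(Age=W37, Ward=C48): rows 2, 16 → Diagnosis takes values {K, G} — violation
(Age=W37, Ward=C10): rows 3, 6, 10, 13, 15 → Diagnosis = D, D, D, D, D ✓
(Age=W84, Ward=C48): row 5 → Diagnosis = C ✓
(Age=W84, Ward=C97): rows 7, 8 → Diagnosis = L, L ✓
(Age=W37, Ward=C97): rows 9, 12, 14 → Diagnosis = C, C, C ✓
(Age=W91, Ward=C48): row 11 → Diagnosis = E ✓
Two rows agree on {Age, Ward} but differ on Diagnosis, so {Age, Ward} -> Diagnosis does not hold.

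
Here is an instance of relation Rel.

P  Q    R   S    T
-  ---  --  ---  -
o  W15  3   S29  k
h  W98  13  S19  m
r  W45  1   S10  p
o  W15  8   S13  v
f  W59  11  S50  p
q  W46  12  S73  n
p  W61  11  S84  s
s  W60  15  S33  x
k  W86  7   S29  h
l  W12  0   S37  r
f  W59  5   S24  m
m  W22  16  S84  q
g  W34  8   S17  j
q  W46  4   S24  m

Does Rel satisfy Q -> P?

Q=W15: 2 rows → P = o, o ✓
Q=W98: 1 row → P = h ✓
Q=W45: 1 row → P = r ✓
Q=W59: 2 rows → P = f, f ✓
Q=W46: 2 rows → P = q, q ✓
Q=W61: 1 row → P = p ✓
Q=W60: 1 row → P = s ✓
Q=W86: 1 row → P = k ✓
Q=W12: 1 row → P = l ✓
Q=W22: 1 row → P = m ✓
Q=W34: 1 row → P = g ✓
Every Q value is associated with a single P value, so Q -> P holds.

Yes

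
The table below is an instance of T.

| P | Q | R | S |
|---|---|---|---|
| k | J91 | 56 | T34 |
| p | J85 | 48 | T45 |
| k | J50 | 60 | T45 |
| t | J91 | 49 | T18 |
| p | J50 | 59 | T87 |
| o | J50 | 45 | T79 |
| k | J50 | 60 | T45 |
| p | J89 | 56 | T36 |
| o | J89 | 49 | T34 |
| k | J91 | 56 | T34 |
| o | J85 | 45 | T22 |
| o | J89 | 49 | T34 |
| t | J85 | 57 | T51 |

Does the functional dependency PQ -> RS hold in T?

Yes

(P=k, Q=J91): 2 rows → {R,S} = (56, T34), (56, T34) ✓
(P=p, Q=J85): 1 row → {R,S} = (48, T45) ✓
(P=k, Q=J50): 2 rows → {R,S} = (60, T45), (60, T45) ✓
(P=t, Q=J91): 1 row → {R,S} = (49, T18) ✓
(P=p, Q=J50): 1 row → {R,S} = (59, T87) ✓
(P=o, Q=J50): 1 row → {R,S} = (45, T79) ✓
(P=p, Q=J89): 1 row → {R,S} = (56, T36) ✓
(P=o, Q=J89): 2 rows → {R,S} = (49, T34), (49, T34) ✓
(P=o, Q=J85): 1 row → {R,S} = (45, T22) ✓
(P=t, Q=J85): 1 row → {R,S} = (57, T51) ✓
Every PQ value is associated with a single RS value, so PQ -> RS holds.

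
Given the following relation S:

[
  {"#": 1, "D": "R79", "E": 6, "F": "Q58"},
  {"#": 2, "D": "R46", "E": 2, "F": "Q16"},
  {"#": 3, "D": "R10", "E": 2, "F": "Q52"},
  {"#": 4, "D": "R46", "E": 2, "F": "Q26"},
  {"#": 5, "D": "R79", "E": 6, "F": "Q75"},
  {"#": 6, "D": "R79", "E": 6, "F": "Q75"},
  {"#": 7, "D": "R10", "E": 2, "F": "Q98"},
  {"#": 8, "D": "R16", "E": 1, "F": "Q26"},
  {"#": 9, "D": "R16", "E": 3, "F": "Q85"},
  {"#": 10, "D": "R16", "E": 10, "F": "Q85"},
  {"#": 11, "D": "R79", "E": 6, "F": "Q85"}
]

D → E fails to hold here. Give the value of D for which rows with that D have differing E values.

D=R79: rows 1, 5, 6, 11 → E = 6, 6, 6, 6 ✓
D=R46: rows 2, 4 → E = 2, 2 ✓
D=R10: rows 3, 7 → E = 2, 2 ✓
D=R16: rows 8, 9, 10 → E takes values {1, 3, 10} — violation
The only D value with inconsistent E is D=R16.

R16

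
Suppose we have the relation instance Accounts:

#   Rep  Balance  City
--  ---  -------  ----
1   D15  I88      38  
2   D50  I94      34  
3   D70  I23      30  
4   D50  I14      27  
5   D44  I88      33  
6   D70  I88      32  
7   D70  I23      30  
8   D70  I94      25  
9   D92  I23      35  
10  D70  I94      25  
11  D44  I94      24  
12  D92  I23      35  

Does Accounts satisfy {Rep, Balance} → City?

(Rep=D15, Balance=I88): row 1 → City = 38 ✓
(Rep=D50, Balance=I94): row 2 → City = 34 ✓
(Rep=D70, Balance=I23): rows 3, 7 → City = 30, 30 ✓
(Rep=D50, Balance=I14): row 4 → City = 27 ✓
(Rep=D44, Balance=I88): row 5 → City = 33 ✓
(Rep=D70, Balance=I88): row 6 → City = 32 ✓
(Rep=D70, Balance=I94): rows 8, 10 → City = 25, 25 ✓
(Rep=D92, Balance=I23): rows 9, 12 → City = 35, 35 ✓
(Rep=D44, Balance=I94): row 11 → City = 24 ✓
Every {Rep, Balance} value is associated with a single City value, so {Rep, Balance} → City holds.

Yes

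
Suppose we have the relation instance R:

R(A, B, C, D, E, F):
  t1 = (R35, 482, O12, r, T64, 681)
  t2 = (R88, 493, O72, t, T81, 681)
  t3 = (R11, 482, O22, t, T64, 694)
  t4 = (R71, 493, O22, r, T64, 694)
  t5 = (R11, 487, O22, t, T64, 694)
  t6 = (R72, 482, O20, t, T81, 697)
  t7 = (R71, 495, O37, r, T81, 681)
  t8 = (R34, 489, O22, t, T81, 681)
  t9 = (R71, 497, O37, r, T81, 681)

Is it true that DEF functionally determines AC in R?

(D=r, E=T64, F=681): row 1 → {A,C} = (R35, O12) ✓
(D=t, E=T81, F=681): rows 2, 8 → {A,C} takes values {(R88, O72), (R34, O22)} — violation
(D=t, E=T64, F=694): rows 3, 5 → {A,C} = (R11, O22), (R11, O22) ✓
(D=r, E=T64, F=694): row 4 → {A,C} = (R71, O22) ✓
(D=t, E=T81, F=697): row 6 → {A,C} = (R72, O20) ✓
(D=r, E=T81, F=681): rows 7, 9 → {A,C} = (R71, O37), (R71, O37) ✓
Two rows agree on DEF but differ on AC, so DEF -> AC does not hold.

No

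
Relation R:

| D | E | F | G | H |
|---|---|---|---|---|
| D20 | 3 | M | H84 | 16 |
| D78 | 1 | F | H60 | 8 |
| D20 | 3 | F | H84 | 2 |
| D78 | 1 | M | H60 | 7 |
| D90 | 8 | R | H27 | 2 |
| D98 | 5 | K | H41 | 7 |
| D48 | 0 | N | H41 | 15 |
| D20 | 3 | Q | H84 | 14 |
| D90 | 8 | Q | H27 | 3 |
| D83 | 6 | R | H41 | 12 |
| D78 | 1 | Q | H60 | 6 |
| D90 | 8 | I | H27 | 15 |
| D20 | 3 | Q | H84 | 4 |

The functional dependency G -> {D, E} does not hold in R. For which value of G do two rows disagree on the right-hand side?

G=H84: 4 rows → {D,E} = (D20, 3), (D20, 3), (D20, 3), (D20, 3) ✓
G=H60: 3 rows → {D,E} = (D78, 1), (D78, 1), (D78, 1) ✓
G=H27: 3 rows → {D,E} = (D90, 8), (D90, 8), (D90, 8) ✓
G=H41: 3 rows → {D,E} takes values {(D98, 5), (D48, 0), (D83, 6)} — violation
The only G value with inconsistent RHS is G=H41.

H41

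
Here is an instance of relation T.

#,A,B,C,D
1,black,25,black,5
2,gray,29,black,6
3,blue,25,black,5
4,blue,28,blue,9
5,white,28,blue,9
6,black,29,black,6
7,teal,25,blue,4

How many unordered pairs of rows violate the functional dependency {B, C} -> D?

(B=25, C=black): all 2 rows agree on D — 0 pairs.
(B=29, C=black): all 2 rows agree on D — 0 pairs.
(B=28, C=blue): all 2 rows agree on D — 0 pairs.

0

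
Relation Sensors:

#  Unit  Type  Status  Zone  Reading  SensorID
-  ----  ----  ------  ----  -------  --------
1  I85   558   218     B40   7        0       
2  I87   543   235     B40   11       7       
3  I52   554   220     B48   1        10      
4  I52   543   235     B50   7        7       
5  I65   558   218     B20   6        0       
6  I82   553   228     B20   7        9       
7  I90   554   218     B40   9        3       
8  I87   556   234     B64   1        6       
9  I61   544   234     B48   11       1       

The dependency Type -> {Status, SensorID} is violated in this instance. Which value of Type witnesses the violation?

Type=558: rows 1, 5 → {Status,SensorID} = (218, 0), (218, 0) ✓
Type=543: rows 2, 4 → {Status,SensorID} = (235, 7), (235, 7) ✓
Type=554: rows 3, 7 → {Status,SensorID} takes values {(220, 10), (218, 3)} — violation
Type=553: row 6 → {Status,SensorID} = (228, 9) ✓
Type=556: row 8 → {Status,SensorID} = (234, 6) ✓
Type=544: row 9 → {Status,SensorID} = (234, 1) ✓
The only Type value with inconsistent RHS is Type=554.

554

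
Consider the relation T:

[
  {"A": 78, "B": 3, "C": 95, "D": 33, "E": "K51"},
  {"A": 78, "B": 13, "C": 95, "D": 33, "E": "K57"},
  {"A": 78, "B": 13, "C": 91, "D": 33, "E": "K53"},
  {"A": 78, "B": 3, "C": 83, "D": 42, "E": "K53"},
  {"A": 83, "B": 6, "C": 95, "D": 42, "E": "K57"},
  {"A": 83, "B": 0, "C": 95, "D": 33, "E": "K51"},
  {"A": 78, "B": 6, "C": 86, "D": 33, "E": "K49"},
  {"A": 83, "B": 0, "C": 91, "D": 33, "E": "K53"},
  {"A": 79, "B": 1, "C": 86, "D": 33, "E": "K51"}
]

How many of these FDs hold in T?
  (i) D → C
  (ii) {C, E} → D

(i) D → C: D=33: 7 rows → C takes values {95, 91, 86} — violation; D=42: 2 rows → C takes values {83, 95} — violation — fails.
(ii) {C, E} → D: (C=95, E=K57): 2 rows → D takes values {33, 42} — violation — fails.
None of the 2 dependencies hold.

0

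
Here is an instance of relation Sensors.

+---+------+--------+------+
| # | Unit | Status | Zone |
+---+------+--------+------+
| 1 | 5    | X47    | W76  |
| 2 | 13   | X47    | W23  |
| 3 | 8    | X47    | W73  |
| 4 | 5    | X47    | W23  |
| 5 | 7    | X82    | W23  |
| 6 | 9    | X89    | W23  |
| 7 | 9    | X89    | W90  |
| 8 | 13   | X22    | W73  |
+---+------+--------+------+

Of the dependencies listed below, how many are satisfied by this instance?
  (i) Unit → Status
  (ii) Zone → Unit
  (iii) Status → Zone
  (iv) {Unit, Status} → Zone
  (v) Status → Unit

0

(i) Unit → Status: Unit=13: rows 2, 8 → Status takes values {X47, X22} — violation — fails.
(ii) Zone → Unit: Zone=W23: rows 2, 4, 5, 6 → Unit takes values {13, 5, 7, 9} — violation; Zone=W73: rows 3, 8 → Unit takes values {8, 13} — violation — fails.
(iii) Status → Zone: Status=X47: rows 1, 2, 3, 4 → Zone takes values {W76, W23, W73} — violation; Status=X89: rows 6, 7 → Zone takes values {W23, W90} — violation — fails.
(iv) {Unit, Status} → Zone: (Unit=5, Status=X47): rows 1, 4 → Zone takes values {W76, W23} — violation; (Unit=9, Status=X89): rows 6, 7 → Zone takes values {W23, W90} — violation — fails.
(v) Status → Unit: Status=X47: rows 1, 2, 3, 4 → Unit takes values {5, 13, 8} — violation — fails.
None of the 5 dependencies hold.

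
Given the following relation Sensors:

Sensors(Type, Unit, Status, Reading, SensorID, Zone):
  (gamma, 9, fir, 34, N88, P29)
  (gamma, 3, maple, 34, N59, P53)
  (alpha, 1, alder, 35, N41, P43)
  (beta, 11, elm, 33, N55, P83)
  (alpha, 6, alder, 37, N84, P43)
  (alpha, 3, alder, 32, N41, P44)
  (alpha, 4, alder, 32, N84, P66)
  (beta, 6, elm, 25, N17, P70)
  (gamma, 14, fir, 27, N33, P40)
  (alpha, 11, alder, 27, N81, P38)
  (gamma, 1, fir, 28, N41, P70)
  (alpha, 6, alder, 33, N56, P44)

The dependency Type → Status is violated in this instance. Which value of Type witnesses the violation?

Type=gamma: 4 rows → Status takes values {fir, maple} — violation
Type=alpha: 6 rows → Status = alder, alder, alder, alder, alder, alder ✓
Type=beta: 2 rows → Status = elm, elm ✓
The only Type value with inconsistent Status is Type=gamma.

gamma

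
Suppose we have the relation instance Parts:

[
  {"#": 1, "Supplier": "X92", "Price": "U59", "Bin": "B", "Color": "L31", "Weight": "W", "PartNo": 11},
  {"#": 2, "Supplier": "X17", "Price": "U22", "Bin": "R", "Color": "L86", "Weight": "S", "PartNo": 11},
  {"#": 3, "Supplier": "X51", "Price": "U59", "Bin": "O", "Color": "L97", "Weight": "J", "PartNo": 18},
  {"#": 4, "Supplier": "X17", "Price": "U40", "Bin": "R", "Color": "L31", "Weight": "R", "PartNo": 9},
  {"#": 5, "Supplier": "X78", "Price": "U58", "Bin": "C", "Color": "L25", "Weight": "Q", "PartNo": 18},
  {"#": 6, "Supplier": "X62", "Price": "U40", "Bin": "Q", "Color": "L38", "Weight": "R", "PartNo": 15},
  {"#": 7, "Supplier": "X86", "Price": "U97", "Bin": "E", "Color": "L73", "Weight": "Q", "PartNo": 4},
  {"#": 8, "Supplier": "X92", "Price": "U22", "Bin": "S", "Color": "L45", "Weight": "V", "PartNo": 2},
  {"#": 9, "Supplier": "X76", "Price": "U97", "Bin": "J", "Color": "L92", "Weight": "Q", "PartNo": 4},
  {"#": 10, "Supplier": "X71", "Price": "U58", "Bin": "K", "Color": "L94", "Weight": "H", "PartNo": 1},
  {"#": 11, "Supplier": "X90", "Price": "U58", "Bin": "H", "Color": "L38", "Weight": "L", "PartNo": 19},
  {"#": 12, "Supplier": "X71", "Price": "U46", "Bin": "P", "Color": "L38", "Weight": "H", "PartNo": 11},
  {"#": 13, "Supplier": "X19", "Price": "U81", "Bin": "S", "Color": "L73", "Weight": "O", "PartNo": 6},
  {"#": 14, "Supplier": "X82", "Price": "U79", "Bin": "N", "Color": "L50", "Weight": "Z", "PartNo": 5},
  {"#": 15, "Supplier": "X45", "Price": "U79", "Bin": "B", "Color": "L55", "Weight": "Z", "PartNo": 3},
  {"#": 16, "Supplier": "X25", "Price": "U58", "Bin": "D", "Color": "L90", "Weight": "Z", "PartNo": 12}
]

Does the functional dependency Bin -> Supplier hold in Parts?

No

Bin=B: rows 1, 15 → Supplier takes values {X92, X45} — violation
Bin=R: rows 2, 4 → Supplier = X17, X17 ✓
Bin=O: row 3 → Supplier = X51 ✓
Bin=C: row 5 → Supplier = X78 ✓
Bin=Q: row 6 → Supplier = X62 ✓
Bin=E: row 7 → Supplier = X86 ✓
Bin=S: rows 8, 13 → Supplier takes values {X92, X19} — violation
Bin=J: row 9 → Supplier = X76 ✓
Bin=K: row 10 → Supplier = X71 ✓
Bin=H: row 11 → Supplier = X90 ✓
Bin=P: row 12 → Supplier = X71 ✓
Bin=N: row 14 → Supplier = X82 ✓
Bin=D: row 16 → Supplier = X25 ✓
Two rows agree on Bin but differ on Supplier, so Bin -> Supplier does not hold.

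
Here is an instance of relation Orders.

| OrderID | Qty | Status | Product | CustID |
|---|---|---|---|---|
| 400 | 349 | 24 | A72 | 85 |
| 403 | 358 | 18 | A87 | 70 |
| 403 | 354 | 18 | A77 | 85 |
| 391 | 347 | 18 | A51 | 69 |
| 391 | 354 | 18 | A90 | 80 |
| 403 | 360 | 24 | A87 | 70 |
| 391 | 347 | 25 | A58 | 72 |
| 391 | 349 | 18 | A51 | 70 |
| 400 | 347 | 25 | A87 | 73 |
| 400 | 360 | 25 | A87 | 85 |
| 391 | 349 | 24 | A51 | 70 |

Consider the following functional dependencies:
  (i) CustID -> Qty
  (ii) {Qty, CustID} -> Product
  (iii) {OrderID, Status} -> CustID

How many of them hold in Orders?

(i) CustID -> Qty: CustID=85: 3 rows → Qty takes values {349, 354, 360} — violation; CustID=70: 4 rows → Qty takes values {358, 360, 349} — violation — fails.
(ii) {Qty, CustID} -> Product: every LHS value maps to a single RHS value — holds.
(iii) {OrderID, Status} -> CustID: (OrderID=403, Status=18): 2 rows → CustID takes values {70, 85} — violation; (OrderID=391, Status=18): 3 rows → CustID takes values {69, 80, 70} — violation; (OrderID=400, Status=25): 2 rows → CustID takes values {73, 85} — violation — fails.
1 of the 3 dependencies holds.

1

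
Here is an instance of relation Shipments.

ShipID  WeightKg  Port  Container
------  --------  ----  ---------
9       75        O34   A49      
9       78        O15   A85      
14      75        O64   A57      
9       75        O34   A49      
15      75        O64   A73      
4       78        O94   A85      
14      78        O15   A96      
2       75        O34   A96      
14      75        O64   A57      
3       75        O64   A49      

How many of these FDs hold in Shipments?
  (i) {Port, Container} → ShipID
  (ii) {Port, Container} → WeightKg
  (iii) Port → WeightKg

3

(i) {Port, Container} → ShipID: every LHS value maps to a single RHS value — holds.
(ii) {Port, Container} → WeightKg: every LHS value maps to a single RHS value — holds.
(iii) Port → WeightKg: every LHS value maps to a single RHS value — holds.
3 of the 3 dependencies hold.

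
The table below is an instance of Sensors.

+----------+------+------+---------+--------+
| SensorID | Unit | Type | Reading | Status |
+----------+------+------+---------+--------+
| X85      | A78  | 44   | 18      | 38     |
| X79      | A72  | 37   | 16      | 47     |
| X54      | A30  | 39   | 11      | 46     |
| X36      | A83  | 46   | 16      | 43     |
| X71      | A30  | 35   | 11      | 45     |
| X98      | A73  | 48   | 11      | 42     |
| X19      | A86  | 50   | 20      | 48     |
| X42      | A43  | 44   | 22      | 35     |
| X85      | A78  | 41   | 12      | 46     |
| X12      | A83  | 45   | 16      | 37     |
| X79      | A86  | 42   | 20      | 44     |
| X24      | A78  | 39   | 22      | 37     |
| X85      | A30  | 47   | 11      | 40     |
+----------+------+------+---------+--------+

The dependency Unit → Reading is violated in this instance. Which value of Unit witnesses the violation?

Unit=A78: 3 rows → Reading takes values {18, 12, 22} — violation
Unit=A72: 1 row → Reading = 16 ✓
Unit=A30: 3 rows → Reading = 11, 11, 11 ✓
Unit=A83: 2 rows → Reading = 16, 16 ✓
Unit=A73: 1 row → Reading = 11 ✓
Unit=A86: 2 rows → Reading = 20, 20 ✓
Unit=A43: 1 row → Reading = 22 ✓
The only Unit value with inconsistent Reading is Unit=A78.

A78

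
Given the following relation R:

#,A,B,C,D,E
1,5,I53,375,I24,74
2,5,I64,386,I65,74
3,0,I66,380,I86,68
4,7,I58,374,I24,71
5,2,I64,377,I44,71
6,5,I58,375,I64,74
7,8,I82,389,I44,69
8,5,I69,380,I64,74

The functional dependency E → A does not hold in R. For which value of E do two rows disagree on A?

71

E=74: rows 1, 2, 6, 8 → A = 5, 5, 5, 5 ✓
E=68: row 3 → A = 0 ✓
E=71: rows 4, 5 → A takes values {7, 2} — violation
E=69: row 7 → A = 8 ✓
The only E value with inconsistent A is E=71.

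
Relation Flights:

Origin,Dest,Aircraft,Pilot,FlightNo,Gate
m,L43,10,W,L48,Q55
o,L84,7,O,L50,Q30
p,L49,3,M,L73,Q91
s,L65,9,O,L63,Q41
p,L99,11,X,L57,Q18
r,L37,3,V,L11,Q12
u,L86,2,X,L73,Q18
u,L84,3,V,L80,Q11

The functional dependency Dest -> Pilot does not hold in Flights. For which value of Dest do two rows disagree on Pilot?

L84

Dest=L43: 1 row → Pilot = W ✓
Dest=L84: 2 rows → Pilot takes values {O, V} — violation
Dest=L49: 1 row → Pilot = M ✓
Dest=L65: 1 row → Pilot = O ✓
Dest=L99: 1 row → Pilot = X ✓
Dest=L37: 1 row → Pilot = V ✓
Dest=L86: 1 row → Pilot = X ✓
The only Dest value with inconsistent Pilot is Dest=L84.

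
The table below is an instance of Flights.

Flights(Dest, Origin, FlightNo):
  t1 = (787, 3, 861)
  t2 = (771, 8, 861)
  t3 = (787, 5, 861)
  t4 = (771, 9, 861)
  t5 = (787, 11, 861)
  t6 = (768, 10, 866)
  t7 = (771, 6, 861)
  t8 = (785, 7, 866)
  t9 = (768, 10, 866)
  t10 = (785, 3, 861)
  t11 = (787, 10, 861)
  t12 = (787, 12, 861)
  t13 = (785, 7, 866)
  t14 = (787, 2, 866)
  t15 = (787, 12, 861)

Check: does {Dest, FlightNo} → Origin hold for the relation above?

(Dest=787, FlightNo=861): rows 1, 3, 5, 11, 12, 15 → Origin takes values {3, 5, 11, 10, 12} — violation
(Dest=771, FlightNo=861): rows 2, 4, 7 → Origin takes values {8, 9, 6} — violation
(Dest=768, FlightNo=866): rows 6, 9 → Origin = 10, 10 ✓
(Dest=785, FlightNo=866): rows 8, 13 → Origin = 7, 7 ✓
(Dest=785, FlightNo=861): row 10 → Origin = 3 ✓
(Dest=787, FlightNo=866): row 14 → Origin = 2 ✓
Two rows agree on {Dest, FlightNo} but differ on Origin, so {Dest, FlightNo} → Origin does not hold.

No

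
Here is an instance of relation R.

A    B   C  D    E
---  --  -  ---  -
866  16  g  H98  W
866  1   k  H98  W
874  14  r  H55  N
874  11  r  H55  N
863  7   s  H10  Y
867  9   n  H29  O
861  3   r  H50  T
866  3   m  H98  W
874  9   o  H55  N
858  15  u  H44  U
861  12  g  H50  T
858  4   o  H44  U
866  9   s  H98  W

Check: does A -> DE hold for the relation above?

A=866: 4 rows → {D,E} = (H98, W), (H98, W), (H98, W), (H98, W) ✓
A=874: 3 rows → {D,E} = (H55, N), (H55, N), (H55, N) ✓
A=863: 1 row → {D,E} = (H10, Y) ✓
A=867: 1 row → {D,E} = (H29, O) ✓
A=861: 2 rows → {D,E} = (H50, T), (H50, T) ✓
A=858: 2 rows → {D,E} = (H44, U), (H44, U) ✓
Every A value is associated with a single DE value, so A -> DE holds.

Yes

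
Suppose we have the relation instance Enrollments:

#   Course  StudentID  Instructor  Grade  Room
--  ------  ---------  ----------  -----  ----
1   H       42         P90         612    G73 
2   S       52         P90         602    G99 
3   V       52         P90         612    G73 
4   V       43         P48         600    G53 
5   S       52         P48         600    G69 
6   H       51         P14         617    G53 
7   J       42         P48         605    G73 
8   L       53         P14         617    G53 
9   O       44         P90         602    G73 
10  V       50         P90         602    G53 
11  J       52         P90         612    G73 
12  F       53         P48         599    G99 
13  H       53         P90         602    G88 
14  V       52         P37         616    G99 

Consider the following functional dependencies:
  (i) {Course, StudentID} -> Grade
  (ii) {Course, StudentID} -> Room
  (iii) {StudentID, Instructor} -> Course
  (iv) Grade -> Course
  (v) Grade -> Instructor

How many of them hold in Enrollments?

1

(i) {Course, StudentID} -> Grade: (Course=S, StudentID=52): rows 2, 5 → Grade takes values {602, 600} — violation; (Course=V, StudentID=52): rows 3, 14 → Grade takes values {612, 616} — violation — fails.
(ii) {Course, StudentID} -> Room: (Course=S, StudentID=52): rows 2, 5 → Room takes values {G99, G69} — violation; (Course=V, StudentID=52): rows 3, 14 → Room takes values {G73, G99} — violation — fails.
(iii) {StudentID, Instructor} -> Course: (StudentID=52, Instructor=P90): rows 2, 3, 11 → Course takes values {S, V, J} — violation — fails.
(iv) Grade -> Course: Grade=612: rows 1, 3, 11 → Course takes values {H, V, J} — violation; Grade=602: rows 2, 9, 10, 13 → Course takes values {S, O, V, H} — violation; Grade=600: rows 4, 5 → Course takes values {V, S} — violation; Grade=617: rows 6, 8 → Course takes values {H, L} — violation — fails.
(v) Grade -> Instructor: every LHS value maps to a single RHS value — holds.
1 of the 5 dependencies holds.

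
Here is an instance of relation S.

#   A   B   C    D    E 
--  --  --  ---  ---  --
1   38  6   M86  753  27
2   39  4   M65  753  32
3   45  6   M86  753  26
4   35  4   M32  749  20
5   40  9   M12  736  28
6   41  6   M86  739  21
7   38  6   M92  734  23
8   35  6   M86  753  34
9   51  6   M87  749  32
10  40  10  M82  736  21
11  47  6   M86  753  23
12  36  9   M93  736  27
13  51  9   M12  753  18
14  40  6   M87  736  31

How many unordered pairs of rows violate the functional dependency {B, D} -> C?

(B=6, D=753): all 4 rows agree on C — 0 pairs.
(B=9, D=736): violating pairs (5,12) — 1 pair.

1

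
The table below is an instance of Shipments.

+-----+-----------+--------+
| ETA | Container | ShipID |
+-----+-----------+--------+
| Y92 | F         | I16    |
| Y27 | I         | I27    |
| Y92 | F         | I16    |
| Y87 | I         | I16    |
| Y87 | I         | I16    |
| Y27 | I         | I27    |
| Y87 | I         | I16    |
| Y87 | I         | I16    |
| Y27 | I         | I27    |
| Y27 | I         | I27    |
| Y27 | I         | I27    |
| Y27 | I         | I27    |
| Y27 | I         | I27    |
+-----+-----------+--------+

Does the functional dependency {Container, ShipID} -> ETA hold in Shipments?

(Container=F, ShipID=I16): 2 rows → ETA = Y92, Y92 ✓
(Container=I, ShipID=I27): 7 rows → ETA = Y27, Y27, Y27, Y27, Y27, Y27, Y27 ✓
(Container=I, ShipID=I16): 4 rows → ETA = Y87, Y87, Y87, Y87 ✓
Every {Container, ShipID} value is associated with a single ETA value, so {Container, ShipID} -> ETA holds.

Yes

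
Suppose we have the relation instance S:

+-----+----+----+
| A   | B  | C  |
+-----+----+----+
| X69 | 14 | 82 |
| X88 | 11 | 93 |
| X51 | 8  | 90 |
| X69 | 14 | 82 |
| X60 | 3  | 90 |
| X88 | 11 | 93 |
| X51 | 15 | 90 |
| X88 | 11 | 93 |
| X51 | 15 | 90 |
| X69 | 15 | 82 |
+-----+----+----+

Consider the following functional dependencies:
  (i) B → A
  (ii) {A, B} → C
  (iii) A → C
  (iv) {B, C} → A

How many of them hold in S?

(i) B → A: B=15: 3 rows → A takes values {X51, X69} — violation — fails.
(ii) {A, B} → C: every LHS value maps to a single RHS value — holds.
(iii) A → C: every LHS value maps to a single RHS value — holds.
(iv) {B, C} → A: every LHS value maps to a single RHS value — holds.
3 of the 4 dependencies hold.

3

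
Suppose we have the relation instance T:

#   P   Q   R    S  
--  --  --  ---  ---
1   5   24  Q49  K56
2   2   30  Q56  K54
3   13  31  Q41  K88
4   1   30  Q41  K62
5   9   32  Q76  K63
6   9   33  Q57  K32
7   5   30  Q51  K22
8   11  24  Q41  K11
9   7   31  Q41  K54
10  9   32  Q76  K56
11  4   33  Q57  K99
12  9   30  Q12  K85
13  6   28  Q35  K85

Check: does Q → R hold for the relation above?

Q=24: rows 1, 8 → R takes values {Q49, Q41} — violation
Q=30: rows 2, 4, 7, 12 → R takes values {Q56, Q41, Q51, Q12} — violation
Q=31: rows 3, 9 → R = Q41, Q41 ✓
Q=32: rows 5, 10 → R = Q76, Q76 ✓
Q=33: rows 6, 11 → R = Q57, Q57 ✓
Q=28: row 13 → R = Q35 ✓
Two rows agree on Q but differ on R, so Q → R does not hold.

No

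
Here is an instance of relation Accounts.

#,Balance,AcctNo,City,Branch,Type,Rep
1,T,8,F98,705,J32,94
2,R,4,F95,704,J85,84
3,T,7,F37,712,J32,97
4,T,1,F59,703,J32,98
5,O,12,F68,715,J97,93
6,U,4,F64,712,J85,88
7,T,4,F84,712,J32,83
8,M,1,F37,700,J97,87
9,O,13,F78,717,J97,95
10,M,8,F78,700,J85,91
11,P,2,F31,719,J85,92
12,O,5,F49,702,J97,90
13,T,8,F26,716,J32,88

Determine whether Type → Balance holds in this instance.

Type=J32: rows 1, 3, 4, 7, 13 → Balance = T, T, T, T, T ✓
Type=J85: rows 2, 6, 10, 11 → Balance takes values {R, U, M, P} — violation
Type=J97: rows 5, 8, 9, 12 → Balance takes values {O, M} — violation
Two rows agree on Type but differ on Balance, so Type → Balance does not hold.

No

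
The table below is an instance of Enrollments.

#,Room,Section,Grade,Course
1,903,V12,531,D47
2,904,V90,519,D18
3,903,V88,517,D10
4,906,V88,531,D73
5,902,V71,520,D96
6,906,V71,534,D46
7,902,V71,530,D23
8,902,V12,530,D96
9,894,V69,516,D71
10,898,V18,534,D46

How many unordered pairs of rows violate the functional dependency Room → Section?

4

Room=903: violating pairs (1,3) — 1 pair.
Room=906: violating pairs (4,6) — 1 pair.
Room=902: violating pairs (5,8), (7,8) — 2 pairs.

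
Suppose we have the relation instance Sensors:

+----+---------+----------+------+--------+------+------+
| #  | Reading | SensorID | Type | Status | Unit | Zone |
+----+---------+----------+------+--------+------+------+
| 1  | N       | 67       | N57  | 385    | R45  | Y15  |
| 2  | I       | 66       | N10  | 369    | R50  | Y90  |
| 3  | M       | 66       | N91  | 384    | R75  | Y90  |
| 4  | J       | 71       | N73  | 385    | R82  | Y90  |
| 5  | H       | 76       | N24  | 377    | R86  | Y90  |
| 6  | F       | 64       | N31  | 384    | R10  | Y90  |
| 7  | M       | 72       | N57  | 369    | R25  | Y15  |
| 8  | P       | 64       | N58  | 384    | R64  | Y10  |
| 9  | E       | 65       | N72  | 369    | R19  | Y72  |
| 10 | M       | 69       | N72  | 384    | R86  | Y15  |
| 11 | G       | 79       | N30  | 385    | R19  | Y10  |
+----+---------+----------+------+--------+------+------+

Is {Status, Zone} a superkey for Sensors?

Rows 3 and 6 have the same {Status, Zone} value (Status=384, Zone=Y90) but are distinct tuples, so {Status, Zone} does not determine every attribute — not a superkey.

No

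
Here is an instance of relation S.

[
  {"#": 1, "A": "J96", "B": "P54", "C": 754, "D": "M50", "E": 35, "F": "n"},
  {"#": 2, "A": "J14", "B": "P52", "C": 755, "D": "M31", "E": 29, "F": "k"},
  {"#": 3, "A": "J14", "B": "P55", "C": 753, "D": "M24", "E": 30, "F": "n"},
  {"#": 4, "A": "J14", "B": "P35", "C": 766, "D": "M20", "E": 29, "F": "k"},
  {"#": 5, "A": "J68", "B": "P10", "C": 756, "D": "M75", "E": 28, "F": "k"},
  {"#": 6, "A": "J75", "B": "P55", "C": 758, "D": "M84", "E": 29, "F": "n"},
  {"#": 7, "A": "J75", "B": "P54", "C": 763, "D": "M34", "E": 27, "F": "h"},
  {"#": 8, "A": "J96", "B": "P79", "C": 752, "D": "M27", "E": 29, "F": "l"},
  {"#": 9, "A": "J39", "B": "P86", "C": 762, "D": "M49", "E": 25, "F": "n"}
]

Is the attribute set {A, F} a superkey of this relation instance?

Rows 2 and 4 have the same {A, F} value (A=J14, F=k) but are distinct tuples, so {A, F} does not determine every attribute — not a superkey.

No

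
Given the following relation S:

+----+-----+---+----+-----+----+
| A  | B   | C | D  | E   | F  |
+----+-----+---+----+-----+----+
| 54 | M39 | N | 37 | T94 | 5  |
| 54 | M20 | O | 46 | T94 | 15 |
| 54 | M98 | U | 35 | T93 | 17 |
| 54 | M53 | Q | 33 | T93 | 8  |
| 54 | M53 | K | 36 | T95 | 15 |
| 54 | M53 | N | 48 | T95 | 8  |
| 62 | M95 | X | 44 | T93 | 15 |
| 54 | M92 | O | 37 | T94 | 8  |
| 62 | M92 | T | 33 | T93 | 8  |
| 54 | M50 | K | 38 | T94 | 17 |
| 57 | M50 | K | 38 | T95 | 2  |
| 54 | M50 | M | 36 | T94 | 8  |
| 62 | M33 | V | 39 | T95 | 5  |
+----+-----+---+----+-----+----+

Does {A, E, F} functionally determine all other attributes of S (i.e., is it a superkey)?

Two distinct rows share (A=54, E=T94, F=8), so {A, E, F} does not determine every attribute — not a superkey.

No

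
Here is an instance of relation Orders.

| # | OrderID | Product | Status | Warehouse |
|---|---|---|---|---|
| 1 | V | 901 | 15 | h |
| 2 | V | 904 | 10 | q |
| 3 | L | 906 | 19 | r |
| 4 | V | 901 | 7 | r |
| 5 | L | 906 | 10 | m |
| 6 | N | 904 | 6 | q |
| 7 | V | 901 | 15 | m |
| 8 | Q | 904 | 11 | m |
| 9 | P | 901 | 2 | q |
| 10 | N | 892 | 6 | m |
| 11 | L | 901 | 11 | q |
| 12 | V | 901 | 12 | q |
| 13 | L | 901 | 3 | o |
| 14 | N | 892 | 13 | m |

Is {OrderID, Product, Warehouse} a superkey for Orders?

No

Rows 10 and 14 have the same {OrderID, Product, Warehouse} value (OrderID=N, Product=892, Warehouse=m) but are distinct tuples, so {OrderID, Product, Warehouse} does not determine every attribute — not a superkey.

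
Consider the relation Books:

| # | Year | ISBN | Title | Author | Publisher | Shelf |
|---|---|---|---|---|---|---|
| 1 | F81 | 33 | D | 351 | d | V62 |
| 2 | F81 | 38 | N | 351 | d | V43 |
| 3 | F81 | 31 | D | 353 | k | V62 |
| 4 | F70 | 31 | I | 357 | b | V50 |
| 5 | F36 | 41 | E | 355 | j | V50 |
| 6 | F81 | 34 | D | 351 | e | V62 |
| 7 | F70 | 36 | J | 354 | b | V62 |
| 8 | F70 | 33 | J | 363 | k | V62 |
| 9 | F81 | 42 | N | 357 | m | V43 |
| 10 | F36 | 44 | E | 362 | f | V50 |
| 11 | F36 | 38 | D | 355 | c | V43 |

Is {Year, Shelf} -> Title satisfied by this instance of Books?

(Year=F81, Shelf=V62): rows 1, 3, 6 → Title = D, D, D ✓
(Year=F81, Shelf=V43): rows 2, 9 → Title = N, N ✓
(Year=F70, Shelf=V50): row 4 → Title = I ✓
(Year=F36, Shelf=V50): rows 5, 10 → Title = E, E ✓
(Year=F70, Shelf=V62): rows 7, 8 → Title = J, J ✓
(Year=F36, Shelf=V43): row 11 → Title = D ✓
Every {Year, Shelf} value is associated with a single Title value, so {Year, Shelf} -> Title holds.

Yes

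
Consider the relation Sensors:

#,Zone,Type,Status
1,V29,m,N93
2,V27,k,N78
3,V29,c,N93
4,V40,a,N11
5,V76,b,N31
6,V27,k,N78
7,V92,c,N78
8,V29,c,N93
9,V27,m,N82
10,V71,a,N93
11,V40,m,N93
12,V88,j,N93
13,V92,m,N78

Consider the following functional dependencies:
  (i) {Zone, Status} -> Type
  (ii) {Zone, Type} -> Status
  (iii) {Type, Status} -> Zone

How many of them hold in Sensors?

(i) {Zone, Status} -> Type: (Zone=V29, Status=N93): rows 1, 3, 8 → Type takes values {m, c} — violation; (Zone=V92, Status=N78): rows 7, 13 → Type takes values {c, m} — violation — fails.
(ii) {Zone, Type} -> Status: every LHS value maps to a single RHS value — holds.
(iii) {Type, Status} -> Zone: (Type=m, Status=N93): rows 1, 11 → Zone takes values {V29, V40} — violation — fails.
1 of the 3 dependencies holds.

1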